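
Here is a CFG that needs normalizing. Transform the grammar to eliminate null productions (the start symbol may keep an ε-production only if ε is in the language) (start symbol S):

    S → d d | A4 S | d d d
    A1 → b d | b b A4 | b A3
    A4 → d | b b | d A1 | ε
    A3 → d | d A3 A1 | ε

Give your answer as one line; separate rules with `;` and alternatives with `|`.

The nullable symbols are {A3, A4}.
ε ∉ L(G), so no ε-production is kept.
Expand every rule over subsets of its nullable positions: A1 → b b A4 gives b b A4 | b b. A1 → b A3 gives b A3 | b. A3 → d A3 A1 gives d A3 A1 | d A1.

S → d d | A4 S | d d d; A1 → b d | b b A4 | b b | b A3 | b; A4 → d | b b | d A1; A3 → d | d A3 A1 | d A1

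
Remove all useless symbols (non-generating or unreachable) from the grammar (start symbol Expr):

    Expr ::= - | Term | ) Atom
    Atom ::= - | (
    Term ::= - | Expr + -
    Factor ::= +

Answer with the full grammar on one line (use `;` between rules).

Generating nonterminals: {Atom, Expr, Factor, Term}.
Reachable from Expr after that: {Atom, Expr, Term}.
Removed useless symbols: {Factor} and every production mentioning them.

Expr ::= - | Term | ) Atom; Atom ::= - | (; Term ::= - | Expr + -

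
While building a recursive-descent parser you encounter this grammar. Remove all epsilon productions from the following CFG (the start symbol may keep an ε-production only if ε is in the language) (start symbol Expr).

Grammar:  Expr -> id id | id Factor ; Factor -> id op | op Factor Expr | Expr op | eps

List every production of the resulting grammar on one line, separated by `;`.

The nullable symbols are {Factor}.
ε ∉ L(G), so no ε-production is kept.
Add the nullable-subset variants: Expr → id Factor gives id Factor | id. Factor → op Factor Expr gives op Factor Expr | op Expr.

Expr -> id id | id Factor | id; Factor -> id op | op Factor Expr | op Expr | Expr op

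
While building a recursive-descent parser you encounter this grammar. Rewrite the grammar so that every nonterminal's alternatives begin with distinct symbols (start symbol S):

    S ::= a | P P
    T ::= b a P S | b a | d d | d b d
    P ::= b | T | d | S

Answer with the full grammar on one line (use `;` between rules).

T has alternatives sharing prefix 'b a': factor to T → b a T' with T' → P S | ε.
T has alternatives sharing prefix 'd': factor to T → d T'' with T'' → d | b d.

S ::= a | P P; T ::= b a T' | d T''; P ::= b | T | d | S; T' ::= P S | eps; T'' ::= d | b d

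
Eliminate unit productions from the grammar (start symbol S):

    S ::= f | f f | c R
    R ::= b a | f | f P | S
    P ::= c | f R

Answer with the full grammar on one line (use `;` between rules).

Unit pairs: R ⇒* {S}.
Replace each nonterminal's rules with the union of the non-unit rules of every nonterminal it unit-derives.

S ::= f | f f | c R; R ::= f | f f | c R | b a | f P; P ::= c | f R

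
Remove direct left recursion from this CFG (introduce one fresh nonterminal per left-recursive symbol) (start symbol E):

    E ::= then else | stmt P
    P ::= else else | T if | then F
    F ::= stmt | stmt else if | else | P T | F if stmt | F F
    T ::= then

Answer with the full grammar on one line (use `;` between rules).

E ::= then else | stmt P; P ::= else else | T if | then F; F ::= stmt F' | stmt else if F' | else F' | P T F'; T ::= then; F' ::= if stmt F' | F F' | epsilon

Directly left-recursive nonterminal: F.
For F: α = {if stmt, F}, β = {stmt, stmt else if, else, P T}. Rewrite as F → β F' and F' → α F' | ε.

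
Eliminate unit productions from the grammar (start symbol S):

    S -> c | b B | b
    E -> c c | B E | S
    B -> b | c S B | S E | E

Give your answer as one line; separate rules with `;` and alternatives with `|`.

Unit pairs: B ⇒* {E, S}; E ⇒* {S}.
For each unit pair (A, B), copy every non-unit production of B to A, then drop all unit productions.

S -> c | b B | b; E -> c c | B E | c | b B | b; B -> b | c S B | S E | c c | B E | c | b B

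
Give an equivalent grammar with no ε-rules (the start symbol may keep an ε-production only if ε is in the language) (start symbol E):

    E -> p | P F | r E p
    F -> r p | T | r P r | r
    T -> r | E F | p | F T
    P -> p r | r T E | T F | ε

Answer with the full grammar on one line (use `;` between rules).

E -> p | P F | F | r E p; F -> r p | T | r P r | r r | r; T -> r | E F | p | F T; P -> p r | r T E | T F

Nullable set = {P}.
ε ∉ L(G), so no ε-production is kept.
Expand every rule over subsets of its nullable positions: E → P F gives P F | F. F → r P r gives r P r | r r.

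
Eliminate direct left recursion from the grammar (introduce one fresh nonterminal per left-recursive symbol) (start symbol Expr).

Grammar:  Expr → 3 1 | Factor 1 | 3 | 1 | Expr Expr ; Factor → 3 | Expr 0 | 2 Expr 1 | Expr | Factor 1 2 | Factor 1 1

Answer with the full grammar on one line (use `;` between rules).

Expr → 3 1 Expr1 | Factor 1 Expr1 | 3 Expr1 | 1 Expr1; Factor → 3 Factor1 | Expr 0 Factor1 | 2 Expr 1 Factor1 | Expr Factor1; Expr1 → Expr Expr1 | ε; Factor1 → 1 2 Factor1 | 1 1 Factor1 | ε

Directly left-recursive nonterminals: Expr, Factor.
For Expr: α = {Expr}, β = {3 1, Factor 1, 3, 1}. Rewrite as Expr → β Expr1 and Expr1 → α Expr1 | ε.
For Factor: α = {1 2, 1 1}, β = {3, Expr 0, 2 Expr 1, Expr}. Rewrite as Factor → β Factor1 and Factor1 → α Factor1 | ε.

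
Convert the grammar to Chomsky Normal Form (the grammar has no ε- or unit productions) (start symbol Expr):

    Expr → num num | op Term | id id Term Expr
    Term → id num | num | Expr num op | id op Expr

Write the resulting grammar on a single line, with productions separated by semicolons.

Expr → X1 X1 | X2 Term | X3 Y1; Term → X3 X1 | num | Expr Y3 | X3 Y4; X1 → num; X2 → op; X3 → id; Y1 → X3 Y2; Y2 → Term Expr; Y3 → X1 X2; Y4 → X2 Expr

Introduce a nonterminal for each terminal appearing in a rule of length ≥ 2: X1 → num, X2 → op, X3 → id.
Binarize each right-hand side of length ≥ 3 by chaining fresh nonterminals (Y1, Y2, …): affected rules were Expr → X3 X3 Term Expr; Term → Expr X1 X2; Term → X3 X2 Expr.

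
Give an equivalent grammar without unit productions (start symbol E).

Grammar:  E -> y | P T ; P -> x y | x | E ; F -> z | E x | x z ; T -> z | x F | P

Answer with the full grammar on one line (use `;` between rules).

E -> y | P T; P -> y | P T | x y | x; F -> z | E x | x z; T -> y | P T | x y | x | z | x F

Unit pairs: P ⇒* {E}; T ⇒* {E, P}.
For each unit pair (A, B), copy every non-unit production of B to A, then drop all unit productions.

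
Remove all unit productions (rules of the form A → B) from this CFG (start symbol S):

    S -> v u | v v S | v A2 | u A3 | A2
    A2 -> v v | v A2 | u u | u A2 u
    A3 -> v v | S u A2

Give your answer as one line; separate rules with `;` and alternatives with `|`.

S -> v v | v A2 | u u | u A2 u | v u | v v S | u A3; A2 -> v v | v A2 | u u | u A2 u; A3 -> v v | S u A2

Unit pairs: S ⇒* {A2}.
For every A with A ⇒* B via unit rules, add B's non-unit alternatives to A; then delete every rule of the form X → Y.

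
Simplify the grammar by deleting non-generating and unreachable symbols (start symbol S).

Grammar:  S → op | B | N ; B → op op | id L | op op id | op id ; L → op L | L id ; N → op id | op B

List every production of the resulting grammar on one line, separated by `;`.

S → op | B | N; B → op op | op op id | op id; N → op id | op B

Generating nonterminals: {B, N, S}.
Reachable from S after that: {B, N, S}.
Removed useless symbols: {L} and every production mentioning them.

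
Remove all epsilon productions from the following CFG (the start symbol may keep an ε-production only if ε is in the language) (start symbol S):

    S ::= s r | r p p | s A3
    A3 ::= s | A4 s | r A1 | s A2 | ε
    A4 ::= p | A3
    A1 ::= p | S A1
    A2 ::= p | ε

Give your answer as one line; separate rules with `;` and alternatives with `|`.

S ::= s r | r p p | s A3 | s; A3 ::= s | A4 s | r A1 | s A2; A4 ::= p | A3; A1 ::= p | S A1; A2 ::= p

Nullable set = {A2, A3, A4}.
ε ∉ L(G), so no ε-production is kept.
Expand every rule over subsets of its nullable positions: S → s A3 gives s A3 | s.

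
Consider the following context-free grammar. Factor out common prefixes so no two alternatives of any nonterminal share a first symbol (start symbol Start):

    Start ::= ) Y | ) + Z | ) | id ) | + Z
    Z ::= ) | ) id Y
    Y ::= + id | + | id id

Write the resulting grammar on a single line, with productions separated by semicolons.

Start has alternatives sharing prefix ')': factor to Start → ) Start1 with Start1 → Y | + Z | ε.
Z has alternatives sharing prefix ')': factor to Z → ) Z1 with Z1 → ε | id Y.
Y has alternatives sharing prefix '+': factor to Y → + Y1 with Y1 → id | ε.

Start ::= id ) | + Z | ) Start1; Z ::= ) Z1; Y ::= id id | + Y1; Start1 ::= Y | + Z | epsilon; Z1 ::= epsilon | id Y; Y1 ::= id | epsilon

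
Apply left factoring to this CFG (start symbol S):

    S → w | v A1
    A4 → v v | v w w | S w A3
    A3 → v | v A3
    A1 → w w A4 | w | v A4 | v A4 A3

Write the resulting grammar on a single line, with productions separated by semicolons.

S → w | v A1; A4 → S w A3 | v A4'; A3 → v A3'; A1 → v A4 A1' | w A1''; A4' → v | w w; A3' → ε | A3; A1' → ε | A3; A1'' → w A4 | ε

A4 has alternatives sharing prefix 'v': factor to A4 → v A4' with A4' → v | w w.
A3 has alternatives sharing prefix 'v': factor to A3 → v A3' with A3' → ε | A3.
A1 has alternatives sharing prefix 'v A4': factor to A1 → v A4 A1' with A1' → ε | A3.
A1 has alternatives sharing prefix 'w': factor to A1 → w A1'' with A1'' → w A4 | ε.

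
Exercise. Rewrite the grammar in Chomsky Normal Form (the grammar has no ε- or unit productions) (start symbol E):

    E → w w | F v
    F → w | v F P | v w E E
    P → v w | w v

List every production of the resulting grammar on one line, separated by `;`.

Introduce a nonterminal for each terminal appearing in a rule of length ≥ 2: X1 → w, X2 → v.
Binarize each right-hand side of length ≥ 3 by chaining fresh nonterminals (Y1, Y2, …): affected rules were F → X2 F P; F → X2 X1 E E.

E → X1 X1 | F X2; F → w | X2 Y1 | X2 Y2; P → X2 X1 | X1 X2; X1 → w; X2 → v; Y1 → F P; Y2 → X1 Y3; Y3 → E E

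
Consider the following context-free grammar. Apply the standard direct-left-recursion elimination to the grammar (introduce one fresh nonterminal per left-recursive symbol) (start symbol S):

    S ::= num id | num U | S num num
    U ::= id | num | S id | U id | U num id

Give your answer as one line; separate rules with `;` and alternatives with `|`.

S ::= num id S' | num U S'; U ::= id U' | num U' | S id U'; S' ::= num num S' | ε; U' ::= id U' | num id U' | ε

Left recursion appears on S, U.
For S: α = {num num}, β = {num id, num U}. Rewrite as S → β S' and S' → α S' | ε.
For U: α = {id, num id}, β = {id, num, S id}. Rewrite as U → β U' and U' → α U' | ε.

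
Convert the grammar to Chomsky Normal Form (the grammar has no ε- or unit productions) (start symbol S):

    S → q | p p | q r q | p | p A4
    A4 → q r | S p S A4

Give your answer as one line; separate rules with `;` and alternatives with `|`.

Introduce a nonterminal for each terminal appearing in a rule of length ≥ 2: X1 → p, X2 → q, X3 → r.
Binarize each right-hand side of length ≥ 3 by chaining fresh nonterminals (Y1, Y2, …): affected rules were S → X2 X3 X2; A4 → S X1 S A4.

S → q | X1 X1 | X2 Y1 | p | X1 A4; A4 → X2 X3 | S Y2; X1 → p; X2 → q; X3 → r; Y1 → X3 X2; Y2 → X1 Y3; Y3 → S A4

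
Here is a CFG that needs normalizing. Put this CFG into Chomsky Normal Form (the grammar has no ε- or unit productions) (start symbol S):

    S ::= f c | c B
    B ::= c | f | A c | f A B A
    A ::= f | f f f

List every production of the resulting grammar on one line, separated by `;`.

S ::= X1 X2 | X2 B; B ::= c | f | A X2 | X1 Y1; A ::= f | X1 Y3; X1 ::= f; X2 ::= c; Y1 ::= A Y2; Y2 ::= B A; Y3 ::= X1 X1

Introduce a nonterminal for each terminal appearing in a rule of length ≥ 2: X1 → f, X2 → c.
Binarize each right-hand side of length ≥ 3 by chaining fresh nonterminals (Y1, Y2, …): affected rules were B → X1 A B A; A → X1 X1 X1.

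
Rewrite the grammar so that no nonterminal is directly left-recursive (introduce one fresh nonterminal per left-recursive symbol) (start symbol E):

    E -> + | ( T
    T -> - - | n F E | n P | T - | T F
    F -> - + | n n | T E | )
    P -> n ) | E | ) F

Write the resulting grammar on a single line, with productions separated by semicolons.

Directly left-recursive nonterminal: T.
For T: α = {-, F}, β = {- -, n F E, n P}. Rewrite as T → β T' and T' → α T' | ε.

E -> + | ( T; T -> - - T' | n F E T' | n P T'; F -> - + | n n | T E | ); P -> n ) | E | ) F; T' -> - T' | F T' | ε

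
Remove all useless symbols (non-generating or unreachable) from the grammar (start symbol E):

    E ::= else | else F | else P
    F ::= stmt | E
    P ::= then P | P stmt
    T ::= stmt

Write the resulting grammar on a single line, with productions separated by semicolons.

E ::= else | else F; F ::= stmt | E

Generating nonterminals: {E, F, T}.
Reachable from E after that: {E, F}.
Removed useless symbols: {P, T} and every production mentioning them.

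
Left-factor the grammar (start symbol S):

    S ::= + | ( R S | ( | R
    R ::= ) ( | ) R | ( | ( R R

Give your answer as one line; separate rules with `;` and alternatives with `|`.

S has alternatives sharing prefix '(': factor to S → ( S' with S' → R S | ε.
R has alternatives sharing prefix ')': factor to R → ) R' with R' → ( | R.
R has alternatives sharing prefix '(': factor to R → ( R'' with R'' → ε | R R.

S ::= + | R | ( S'; R ::= ) R' | ( R''; S' ::= R S | epsilon; R' ::= ( | R; R'' ::= epsilon | R R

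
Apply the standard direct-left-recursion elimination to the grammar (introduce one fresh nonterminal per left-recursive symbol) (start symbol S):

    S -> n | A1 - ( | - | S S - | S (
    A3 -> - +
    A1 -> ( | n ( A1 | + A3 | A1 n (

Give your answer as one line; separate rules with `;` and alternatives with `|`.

Left recursion appears on S, A1.
For S: α = {S -, (}, β = {n, A1 - (, -}. Rewrite as S → β S' and S' → α S' | ε.
For A1: α = {n (}, β = {(, n ( A1, + A3}. Rewrite as A1 → β A1' and A1' → α A1' | ε.

S -> n S' | A1 - ( S' | - S'; A3 -> - +; A1 -> ( A1' | n ( A1 A1' | + A3 A1'; S' -> S - S' | ( S' | ε; A1' -> n ( A1' | ε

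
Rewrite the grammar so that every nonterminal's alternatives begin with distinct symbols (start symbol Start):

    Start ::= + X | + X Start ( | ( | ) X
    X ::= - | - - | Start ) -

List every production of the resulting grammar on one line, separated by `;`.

Start ::= ( | ) X | + X Start1; X ::= Start ) - | - X1; Start1 ::= ε | Start (; X1 ::= ε | -

Start has alternatives sharing prefix '+ X': factor to Start → + X Start1 with Start1 → ε | Start (.
X has alternatives sharing prefix '-': factor to X → - X1 with X1 → ε | -.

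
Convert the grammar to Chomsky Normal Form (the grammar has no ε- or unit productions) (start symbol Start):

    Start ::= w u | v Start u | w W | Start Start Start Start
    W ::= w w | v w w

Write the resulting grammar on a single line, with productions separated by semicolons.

Introduce a nonterminal for each terminal appearing in a rule of length ≥ 2: X1 → w, X2 → u, X3 → v.
Binarize each right-hand side of length ≥ 3 by chaining fresh nonterminals (Y1, Y2, …): affected rules were Start → X3 Start X2; Start → Start Start Start Start; W → X3 X1 X1.

Start ::= X1 X2 | X3 Y1 | X1 W | Start Y2; W ::= X1 X1 | X3 Y4; X1 ::= w; X2 ::= u; X3 ::= v; Y1 ::= Start X2; Y2 ::= Start Y3; Y3 ::= Start Start; Y4 ::= X1 X1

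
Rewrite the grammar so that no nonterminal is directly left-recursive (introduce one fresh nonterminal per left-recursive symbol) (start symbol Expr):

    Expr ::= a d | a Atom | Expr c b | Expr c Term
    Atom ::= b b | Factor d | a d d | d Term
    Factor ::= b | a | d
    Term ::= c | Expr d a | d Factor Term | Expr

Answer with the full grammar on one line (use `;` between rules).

Expr is directly left-recursive.
For Expr: α = {c b, c Term}, β = {a d, a Atom}. Rewrite as Expr → β Expr1 and Expr1 → α Expr1 | ε.

Expr ::= a d Expr1 | a Atom Expr1; Atom ::= b b | Factor d | a d d | d Term; Factor ::= b | a | d; Term ::= c | Expr d a | d Factor Term | Expr; Expr1 ::= c b Expr1 | c Term Expr1 | epsilon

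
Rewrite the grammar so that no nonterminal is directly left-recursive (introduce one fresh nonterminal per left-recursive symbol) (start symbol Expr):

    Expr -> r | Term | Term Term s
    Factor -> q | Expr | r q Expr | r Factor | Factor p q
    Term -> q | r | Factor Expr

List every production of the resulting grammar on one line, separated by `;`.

Expr -> r | Term | Term Term s; Factor -> q Factor1 | Expr Factor1 | r q Expr Factor1 | r Factor Factor1; Term -> q | r | Factor Expr; Factor1 -> p q Factor1 | ε

Factor is directly left-recursive.
For Factor: α = {p q}, β = {q, Expr, r q Expr, r Factor}. Rewrite as Factor → β Factor1 and Factor1 → α Factor1 | ε.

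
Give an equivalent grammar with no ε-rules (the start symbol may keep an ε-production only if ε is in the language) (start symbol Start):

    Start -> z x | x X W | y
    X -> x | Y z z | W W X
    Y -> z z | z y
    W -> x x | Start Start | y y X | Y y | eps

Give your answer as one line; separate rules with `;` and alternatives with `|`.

Start -> z x | x X W | x X | y; X -> x | Y z z | W W X | W X; Y -> z z | z y; W -> x x | Start Start | y y X | Y y

The nullable symbols are {W}.
ε ∉ L(G), so no ε-production is kept.
Add the nullable-subset variants: Start → x X W gives x X W | x X. X → W W X gives W W X | W X.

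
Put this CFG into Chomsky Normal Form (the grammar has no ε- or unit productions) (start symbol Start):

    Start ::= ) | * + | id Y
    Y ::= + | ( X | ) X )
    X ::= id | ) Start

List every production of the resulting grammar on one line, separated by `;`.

Introduce a nonterminal for each terminal appearing in a rule of length ≥ 2: X1 → *, X2 → +, X3 → id, X4 → (, X5 → ).
Binarize each right-hand side of length ≥ 3 by chaining fresh nonterminals (Y1, Y2, …): affected rules were Y → X5 X X5.

Start ::= ) | X1 X2 | X3 Y; Y ::= + | X4 X | X5 Y1; X ::= id | X5 Start; X1 ::= *; X2 ::= +; X3 ::= id; X4 ::= (; X5 ::= ); Y1 ::= X X5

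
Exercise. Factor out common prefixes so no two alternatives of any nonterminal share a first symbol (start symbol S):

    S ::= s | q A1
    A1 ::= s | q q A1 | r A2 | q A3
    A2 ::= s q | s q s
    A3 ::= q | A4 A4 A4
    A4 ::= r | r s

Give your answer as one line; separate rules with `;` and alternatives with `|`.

A1 has alternatives sharing prefix 'q': factor to A1 → q A1' with A1' → q A1 | A3.
A2 has alternatives sharing prefix 's q': factor to A2 → s q A2' with A2' → ε | s.
A4 has alternatives sharing prefix 'r': factor to A4 → r A4' with A4' → ε | s.

S ::= s | q A1; A1 ::= s | r A2 | q A1'; A2 ::= s q A2'; A3 ::= q | A4 A4 A4; A4 ::= r A4'; A1' ::= q A1 | A3; A2' ::= eps | s; A4' ::= eps | s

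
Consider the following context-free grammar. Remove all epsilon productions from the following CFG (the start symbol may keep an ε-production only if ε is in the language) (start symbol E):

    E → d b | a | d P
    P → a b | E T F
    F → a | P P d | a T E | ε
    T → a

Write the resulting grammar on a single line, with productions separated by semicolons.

E → d b | a | d P; P → a b | E T F | E T; F → a | P P d | a T E; T → a

Nullable nonterminals: {F}.
ε ∉ L(G), so no ε-production is kept.
Add the nullable-subset variants: P → E T F gives E T F | E T.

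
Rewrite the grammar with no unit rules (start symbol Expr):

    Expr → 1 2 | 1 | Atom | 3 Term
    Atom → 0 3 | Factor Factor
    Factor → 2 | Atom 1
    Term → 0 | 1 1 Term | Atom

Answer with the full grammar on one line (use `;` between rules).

Expr → 0 3 | Factor Factor | 1 2 | 1 | 3 Term; Atom → 0 3 | Factor Factor; Factor → 2 | Atom 1; Term → 0 | 1 1 Term | 0 3 | Factor Factor

Unit pairs: Expr ⇒* {Atom}; Term ⇒* {Atom}.
Replace each nonterminal's rules with the union of the non-unit rules of every nonterminal it unit-derives.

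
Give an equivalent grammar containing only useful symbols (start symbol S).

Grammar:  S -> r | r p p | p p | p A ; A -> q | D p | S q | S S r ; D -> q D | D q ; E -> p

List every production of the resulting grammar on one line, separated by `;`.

Generating nonterminals: {A, E, S}.
Reachable from S after that: {A, S}.
Removed useless symbols: {D, E} and every production mentioning them.

S -> r | r p p | p p | p A; A -> q | S q | S S r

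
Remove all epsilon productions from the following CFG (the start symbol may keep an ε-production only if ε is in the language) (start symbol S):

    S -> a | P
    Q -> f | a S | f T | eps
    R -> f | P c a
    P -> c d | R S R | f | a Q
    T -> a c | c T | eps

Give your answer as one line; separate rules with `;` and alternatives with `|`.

The nullable symbols are {Q, T}.
ε ∉ L(G), so no ε-production is kept.
Expand every rule over subsets of its nullable positions: P → a Q gives a Q | a. T → c T gives c T | c.

S -> a | P; Q -> f | a S | f T; R -> f | P c a; P -> c d | R S R | f | a Q | a; T -> a c | c T | c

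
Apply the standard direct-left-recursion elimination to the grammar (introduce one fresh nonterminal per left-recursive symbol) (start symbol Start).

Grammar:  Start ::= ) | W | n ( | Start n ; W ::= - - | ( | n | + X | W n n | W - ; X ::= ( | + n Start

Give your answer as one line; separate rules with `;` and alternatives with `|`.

Left recursion appears on Start, W.
For Start: α = {n}, β = {), W, n (}. Rewrite as Start → β Start1 and Start1 → α Start1 | ε.
For W: α = {n n, -}, β = {- -, (, n, + X}. Rewrite as W → β W1 and W1 → α W1 | ε.

Start ::= ) Start1 | W Start1 | n ( Start1; W ::= - - W1 | ( W1 | n W1 | + X W1; X ::= ( | + n Start; Start1 ::= n Start1 | eps; W1 ::= n n W1 | - W1 | eps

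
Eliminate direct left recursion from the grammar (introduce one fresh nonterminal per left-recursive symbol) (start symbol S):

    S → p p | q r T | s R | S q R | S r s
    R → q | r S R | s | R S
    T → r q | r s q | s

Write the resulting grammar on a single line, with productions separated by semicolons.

Left recursion appears on S, R.
For S: α = {q R, r s}, β = {p p, q r T, s R}. Rewrite as S → β S' and S' → α S' | ε.
For R: α = {S}, β = {q, r S R, s}. Rewrite as R → β R' and R' → α R' | ε.

S → p p S' | q r T S' | s R S'; R → q R' | r S R R' | s R'; T → r q | r s q | s; S' → q R S' | r s S' | ε; R' → S R' | ε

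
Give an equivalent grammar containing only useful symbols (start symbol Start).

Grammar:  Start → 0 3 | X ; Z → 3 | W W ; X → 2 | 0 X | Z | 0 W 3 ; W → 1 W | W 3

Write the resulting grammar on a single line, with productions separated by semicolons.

Start → 0 3 | X; Z → 3; X → 2 | 0 X | Z

Generating nonterminals: {Start, X, Z}.
Reachable from Start after that: {Start, X, Z}.
Removed useless symbols: {W} and every production mentioning them.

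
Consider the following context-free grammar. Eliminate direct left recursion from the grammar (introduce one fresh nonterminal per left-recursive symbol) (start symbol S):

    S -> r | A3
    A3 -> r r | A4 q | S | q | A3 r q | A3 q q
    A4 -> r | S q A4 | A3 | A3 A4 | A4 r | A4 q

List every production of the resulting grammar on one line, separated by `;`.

Directly left-recursive nonterminals: A3, A4.
For A3: α = {r q, q q}, β = {r r, A4 q, S, q}. Rewrite as A3 → β A3' and A3' → α A3' | ε.
For A4: α = {r, q}, β = {r, S q A4, A3, A3 A4}. Rewrite as A4 → β A4' and A4' → α A4' | ε.

S -> r | A3; A3 -> r r A3' | A4 q A3' | S A3' | q A3'; A4 -> r A4' | S q A4 A4' | A3 A4' | A3 A4 A4'; A3' -> r q A3' | q q A3' | ε; A4' -> r A4' | q A4' | ε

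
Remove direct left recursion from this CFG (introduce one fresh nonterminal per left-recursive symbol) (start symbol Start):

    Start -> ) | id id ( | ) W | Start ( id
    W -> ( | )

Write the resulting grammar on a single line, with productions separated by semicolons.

Left recursion appears on Start.
For Start: α = {( id}, β = {), id id (, ) W}. Rewrite as Start → β Start1 and Start1 → α Start1 | ε.

Start -> ) Start1 | id id ( Start1 | ) W Start1; W -> ( | ); Start1 -> ( id Start1 | ε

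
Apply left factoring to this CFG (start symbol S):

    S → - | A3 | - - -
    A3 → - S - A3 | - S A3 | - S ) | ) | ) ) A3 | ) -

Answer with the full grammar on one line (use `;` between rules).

S has alternatives sharing prefix '-': factor to S → - S' with S' → ε | - -.
A3 has alternatives sharing prefix '- S': factor to A3 → - S A3' with A3' → - A3 | A3 | ).
A3 has alternatives sharing prefix ')': factor to A3 → ) A3'' with A3'' → ε | ) A3 | -.

S → A3 | - S'; A3 → - S A3' | ) A3''; S' → ε | - -; A3' → - A3 | A3 | ); A3'' → ε | ) A3 | -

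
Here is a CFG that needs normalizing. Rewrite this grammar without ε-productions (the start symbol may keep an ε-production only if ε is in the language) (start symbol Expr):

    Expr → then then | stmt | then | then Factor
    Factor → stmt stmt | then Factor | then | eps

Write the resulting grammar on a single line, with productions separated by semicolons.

Expr → then then | stmt | then | then Factor; Factor → stmt stmt | then Factor | then

Nullable nonterminals: {Factor}.
ε ∉ L(G), so no ε-production is kept.
For each production, add variants omitting each subset of nullable occurrences: Factor → then Factor gives then Factor | then.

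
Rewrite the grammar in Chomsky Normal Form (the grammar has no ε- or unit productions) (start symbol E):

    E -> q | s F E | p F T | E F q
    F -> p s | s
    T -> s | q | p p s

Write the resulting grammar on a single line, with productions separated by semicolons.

Introduce a nonterminal for each terminal appearing in a rule of length ≥ 2: X1 → s, X2 → p, X3 → q.
Binarize each right-hand side of length ≥ 3 by chaining fresh nonterminals (Y1, Y2, …): affected rules were E → X1 F E; E → X2 F T; E → E F X3; T → X2 X2 X1.

E -> q | X1 Y1 | X2 Y2 | E Y3; F -> X2 X1 | s; T -> s | q | X2 Y4; X1 -> s; X2 -> p; X3 -> q; Y1 -> F E; Y2 -> F T; Y3 -> F X3; Y4 -> X2 X1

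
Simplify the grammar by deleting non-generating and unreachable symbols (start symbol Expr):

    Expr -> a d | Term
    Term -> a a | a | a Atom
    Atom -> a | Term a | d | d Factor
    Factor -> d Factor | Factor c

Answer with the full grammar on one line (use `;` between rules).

Generating nonterminals: {Atom, Expr, Term}.
Reachable from Expr after that: {Atom, Expr, Term}.
Removed useless symbols: {Factor} and every production mentioning them.

Expr -> a d | Term; Term -> a a | a | a Atom; Atom -> a | Term a | d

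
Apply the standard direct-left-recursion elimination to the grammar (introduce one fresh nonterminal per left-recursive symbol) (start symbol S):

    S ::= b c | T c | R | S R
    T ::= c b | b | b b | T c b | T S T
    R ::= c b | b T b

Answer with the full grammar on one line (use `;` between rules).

S ::= b c S' | T c S' | R S'; T ::= c b T' | b T' | b b T'; R ::= c b | b T b; S' ::= R S' | ε; T' ::= c b T' | S T T' | ε

Left recursion appears on S, T.
For S: α = {R}, β = {b c, T c, R}. Rewrite as S → β S' and S' → α S' | ε.
For T: α = {c b, S T}, β = {c b, b, b b}. Rewrite as T → β T' and T' → α T' | ε.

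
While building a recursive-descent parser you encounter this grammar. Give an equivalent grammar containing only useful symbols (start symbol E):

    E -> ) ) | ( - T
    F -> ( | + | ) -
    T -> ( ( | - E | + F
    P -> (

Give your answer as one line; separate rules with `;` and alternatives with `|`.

E -> ) ) | ( - T; F -> ( | + | ) -; T -> ( ( | - E | + F

Generating nonterminals: {E, F, P, T}.
Reachable from E after that: {E, F, T}.
Removed useless symbols: {P} and every production mentioning them.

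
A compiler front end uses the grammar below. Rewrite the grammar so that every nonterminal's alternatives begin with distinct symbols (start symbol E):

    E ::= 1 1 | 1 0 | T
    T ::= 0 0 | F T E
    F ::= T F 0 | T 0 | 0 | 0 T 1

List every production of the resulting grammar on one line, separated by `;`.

E has alternatives sharing prefix '1': factor to E → 1 E' with E' → 1 | 0.
F has alternatives sharing prefix 'T': factor to F → T F' with F' → F 0 | 0.
F has alternatives sharing prefix '0': factor to F → 0 F'' with F'' → ε | T 1.

E ::= T | 1 E'; T ::= 0 0 | F T E; F ::= T F' | 0 F''; E' ::= 1 | 0; F' ::= F 0 | 0; F'' ::= ε | T 1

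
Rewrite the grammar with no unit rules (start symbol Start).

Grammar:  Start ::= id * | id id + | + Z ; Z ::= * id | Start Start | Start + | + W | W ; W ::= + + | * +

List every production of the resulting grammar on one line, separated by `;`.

Start ::= id * | id id + | + Z; Z ::= * id | Start Start | Start + | + W | + + | * +; W ::= + + | * +

Unit pairs: Z ⇒* {W}.
Replace each nonterminal's rules with the union of the non-unit rules of every nonterminal it unit-derives.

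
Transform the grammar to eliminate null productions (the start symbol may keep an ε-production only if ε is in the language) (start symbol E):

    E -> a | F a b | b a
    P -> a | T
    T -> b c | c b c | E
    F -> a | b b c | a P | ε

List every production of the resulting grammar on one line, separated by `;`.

E -> a | F a b | a b | b a; P -> a | T; T -> b c | c b c | E; F -> a | b b c | a P

The nullable symbols are {F}.
ε ∉ L(G), so no ε-production is kept.
Expand every rule over subsets of its nullable positions: E → F a b gives F a b | a b.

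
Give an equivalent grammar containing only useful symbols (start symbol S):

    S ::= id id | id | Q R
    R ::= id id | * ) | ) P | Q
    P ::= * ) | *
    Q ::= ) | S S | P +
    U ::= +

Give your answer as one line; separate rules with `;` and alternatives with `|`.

S ::= id id | id | Q R; R ::= id id | * ) | ) P | Q; P ::= * ) | *; Q ::= ) | S S | P +

Generating nonterminals: {P, Q, R, S, U}.
Reachable from S after that: {P, Q, R, S}.
Removed useless symbols: {U} and every production mentioning them.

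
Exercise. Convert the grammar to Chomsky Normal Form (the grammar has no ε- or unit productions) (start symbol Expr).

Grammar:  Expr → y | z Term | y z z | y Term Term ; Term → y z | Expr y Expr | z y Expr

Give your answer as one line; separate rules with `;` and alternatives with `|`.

Introduce a nonterminal for each terminal appearing in a rule of length ≥ 2: X1 → z, X2 → y.
Binarize each right-hand side of length ≥ 3 by chaining fresh nonterminals (Y1, Y2, …): affected rules were Expr → X2 X1 X1; Expr → X2 Term Term; Term → Expr X2 Expr; Term → X1 X2 Expr.

Expr → y | X1 Term | X2 Y1 | X2 Y2; Term → X2 X1 | Expr Y3 | X1 Y4; X1 → z; X2 → y; Y1 → X1 X1; Y2 → Term Term; Y3 → X2 Expr; Y4 → X2 Expr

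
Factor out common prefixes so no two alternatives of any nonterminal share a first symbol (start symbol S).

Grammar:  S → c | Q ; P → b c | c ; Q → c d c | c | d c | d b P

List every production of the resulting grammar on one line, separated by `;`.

S → c | Q; P → b c | c; Q → c Q' | d Q''; Q' → d c | ε; Q'' → c | b P

Q has alternatives sharing prefix 'c': factor to Q → c Q' with Q' → d c | ε.
Q has alternatives sharing prefix 'd': factor to Q → d Q'' with Q'' → c | b P.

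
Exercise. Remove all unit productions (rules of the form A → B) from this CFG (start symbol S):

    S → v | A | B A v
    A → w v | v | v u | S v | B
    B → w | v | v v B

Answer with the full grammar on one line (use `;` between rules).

Unit pairs: A ⇒* {B}; S ⇒* {A, B}.
For every A with A ⇒* B via unit rules, add B's non-unit alternatives to A; then delete every rule of the form X → Y.

S → w | v | v v B | B A v | w v | v u | S v; A → w | v | v v B | w v | v u | S v; B → w | v | v v B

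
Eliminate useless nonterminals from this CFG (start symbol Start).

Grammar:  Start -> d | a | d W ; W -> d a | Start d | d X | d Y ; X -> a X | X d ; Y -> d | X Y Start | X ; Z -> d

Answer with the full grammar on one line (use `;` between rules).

Generating nonterminals: {Start, W, Y, Z}.
Reachable from Start after that: {Start, W, Y}.
Removed useless symbols: {X, Z} and every production mentioning them.

Start -> d | a | d W; W -> d a | Start d | d Y; Y -> d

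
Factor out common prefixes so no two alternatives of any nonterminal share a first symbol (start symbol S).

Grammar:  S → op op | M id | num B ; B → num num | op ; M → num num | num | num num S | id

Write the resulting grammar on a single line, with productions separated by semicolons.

S → op op | M id | num B; B → num num | op; M → id | num M'; M' → ε | num M''; M'' → ε | S

M has alternatives sharing prefix 'num': factor to M → num M' with M' → num | ε | num S.
M' has alternatives sharing prefix 'num': factor to M' → num M'' with M'' → ε | S.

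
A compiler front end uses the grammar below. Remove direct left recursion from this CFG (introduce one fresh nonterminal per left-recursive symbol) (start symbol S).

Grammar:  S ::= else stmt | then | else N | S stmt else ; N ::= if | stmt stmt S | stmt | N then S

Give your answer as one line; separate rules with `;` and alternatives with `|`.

S, N are directly left-recursive.
For S: α = {stmt else}, β = {else stmt, then, else N}. Rewrite as S → β S' and S' → α S' | ε.
For N: α = {then S}, β = {if, stmt stmt S, stmt}. Rewrite as N → β N' and N' → α N' | ε.

S ::= else stmt S' | then S' | else N S'; N ::= if N' | stmt stmt S N' | stmt N'; S' ::= stmt else S' | ε; N' ::= then S N' | ε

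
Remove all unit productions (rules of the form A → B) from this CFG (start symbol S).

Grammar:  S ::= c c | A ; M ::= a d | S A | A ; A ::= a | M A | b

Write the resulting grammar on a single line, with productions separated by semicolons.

Unit pairs: M ⇒* {A}; S ⇒* {A}.
For each unit pair (A, B), copy every non-unit production of B to A, then drop all unit productions.

S ::= c c | a | M A | b; M ::= a | M A | b | a d | S A; A ::= a | M A | b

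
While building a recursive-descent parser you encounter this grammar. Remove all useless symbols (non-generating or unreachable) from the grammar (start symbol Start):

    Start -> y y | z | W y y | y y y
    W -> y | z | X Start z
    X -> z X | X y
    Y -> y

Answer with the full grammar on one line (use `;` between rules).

Generating nonterminals: {Start, W, Y}.
Reachable from Start after that: {Start, W}.
Removed useless symbols: {X, Y} and every production mentioning them.

Start -> y y | z | W y y | y y y; W -> y | z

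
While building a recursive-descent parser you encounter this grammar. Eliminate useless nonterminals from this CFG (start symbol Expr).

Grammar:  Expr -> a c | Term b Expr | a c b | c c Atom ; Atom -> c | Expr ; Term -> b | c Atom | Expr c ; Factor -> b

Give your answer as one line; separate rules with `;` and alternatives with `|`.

Generating nonterminals: {Atom, Expr, Factor, Term}.
Reachable from Expr after that: {Atom, Expr, Term}.
Removed useless symbols: {Factor} and every production mentioning them.

Expr -> a c | Term b Expr | a c b | c c Atom; Atom -> c | Expr; Term -> b | c Atom | Expr c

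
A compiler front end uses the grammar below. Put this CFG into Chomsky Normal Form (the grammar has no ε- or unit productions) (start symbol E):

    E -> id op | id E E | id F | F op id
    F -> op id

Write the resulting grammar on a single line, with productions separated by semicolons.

E -> X1 X2 | X1 Y1 | X1 F | F Y2; F -> X2 X1; X1 -> id; X2 -> op; Y1 -> E E; Y2 -> X2 X1

Introduce a nonterminal for each terminal appearing in a rule of length ≥ 2: X1 → id, X2 → op.
Binarize each right-hand side of length ≥ 3 by chaining fresh nonterminals (Y1, Y2, …): affected rules were E → X1 E E; E → F X2 X1.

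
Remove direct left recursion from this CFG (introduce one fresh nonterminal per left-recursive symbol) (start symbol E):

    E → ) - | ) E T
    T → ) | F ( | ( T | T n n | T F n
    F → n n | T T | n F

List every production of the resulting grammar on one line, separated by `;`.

Left recursion appears on T.
For T: α = {n n, F n}, β = {), F (, ( T}. Rewrite as T → β T' and T' → α T' | ε.

E → ) - | ) E T; T → ) T' | F ( T' | ( T T'; F → n n | T T | n F; T' → n n T' | F n T' | ε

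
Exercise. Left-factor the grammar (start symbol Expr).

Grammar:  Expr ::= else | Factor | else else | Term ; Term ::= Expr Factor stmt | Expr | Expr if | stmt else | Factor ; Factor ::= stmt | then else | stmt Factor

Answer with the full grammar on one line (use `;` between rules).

Expr ::= Factor | Term | else Expr1; Term ::= stmt else | Factor | Expr Term1; Factor ::= then else | stmt Factor1; Expr1 ::= ε | else; Term1 ::= Factor stmt | ε | if; Factor1 ::= ε | Factor

Expr has alternatives sharing prefix 'else': factor to Expr → else Expr1 with Expr1 → ε | else.
Term has alternatives sharing prefix 'Expr': factor to Term → Expr Term1 with Term1 → Factor stmt | ε | if.
Factor has alternatives sharing prefix 'stmt': factor to Factor → stmt Factor1 with Factor1 → ε | Factor.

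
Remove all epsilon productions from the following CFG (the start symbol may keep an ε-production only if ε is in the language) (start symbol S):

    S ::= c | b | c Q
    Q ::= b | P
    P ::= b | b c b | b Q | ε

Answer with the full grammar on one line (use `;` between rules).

S ::= c | b | c Q; Q ::= b | P; P ::= b | b c b | b Q

Nullable nonterminals: {P, Q}.
ε ∉ L(G), so no ε-production is kept.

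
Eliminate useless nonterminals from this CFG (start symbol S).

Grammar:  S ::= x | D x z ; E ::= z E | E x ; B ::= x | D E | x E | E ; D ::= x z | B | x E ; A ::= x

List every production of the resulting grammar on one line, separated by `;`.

Generating nonterminals: {A, B, D, S}.
Reachable from S after that: {B, D, S}.
Removed useless symbols: {A, E} and every production mentioning them.

S ::= x | D x z; B ::= x; D ::= x z | B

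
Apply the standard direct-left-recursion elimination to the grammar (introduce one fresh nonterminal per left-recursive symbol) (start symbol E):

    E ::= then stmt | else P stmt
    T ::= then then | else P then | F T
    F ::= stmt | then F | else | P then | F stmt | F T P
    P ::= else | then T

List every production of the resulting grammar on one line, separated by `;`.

Left recursion appears on F.
For F: α = {stmt, T P}, β = {stmt, then F, else, P then}. Rewrite as F → β F' and F' → α F' | ε.

E ::= then stmt | else P stmt; T ::= then then | else P then | F T; F ::= stmt F' | then F F' | else F' | P then F'; P ::= else | then T; F' ::= stmt F' | T P F' | ε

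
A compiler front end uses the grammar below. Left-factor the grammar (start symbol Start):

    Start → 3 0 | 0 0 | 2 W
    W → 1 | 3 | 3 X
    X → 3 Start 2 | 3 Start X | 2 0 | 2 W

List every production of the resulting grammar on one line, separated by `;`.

W has alternatives sharing prefix '3': factor to W → 3 W1 with W1 → ε | X.
X has alternatives sharing prefix '3 Start': factor to X → 3 Start X1 with X1 → 2 | X.
X has alternatives sharing prefix '2': factor to X → 2 X2 with X2 → 0 | W.

Start → 3 0 | 0 0 | 2 W; W → 1 | 3 W1; X → 3 Start X1 | 2 X2; W1 → ε | X; X1 → 2 | X; X2 → 0 | W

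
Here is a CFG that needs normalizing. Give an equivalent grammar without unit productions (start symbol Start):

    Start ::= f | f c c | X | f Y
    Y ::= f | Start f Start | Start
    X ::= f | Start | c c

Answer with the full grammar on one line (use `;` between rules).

Unit pairs: Start ⇒* {X}; X ⇒* {Start}; Y ⇒* {Start, X}.
For every A with A ⇒* B via unit rules, add B's non-unit alternatives to A; then delete every rule of the form X → Y.

Start ::= f | f c c | f Y | c c; Y ::= f | f c c | f Y | c c | Start f Start; X ::= f | f c c | f Y | c c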